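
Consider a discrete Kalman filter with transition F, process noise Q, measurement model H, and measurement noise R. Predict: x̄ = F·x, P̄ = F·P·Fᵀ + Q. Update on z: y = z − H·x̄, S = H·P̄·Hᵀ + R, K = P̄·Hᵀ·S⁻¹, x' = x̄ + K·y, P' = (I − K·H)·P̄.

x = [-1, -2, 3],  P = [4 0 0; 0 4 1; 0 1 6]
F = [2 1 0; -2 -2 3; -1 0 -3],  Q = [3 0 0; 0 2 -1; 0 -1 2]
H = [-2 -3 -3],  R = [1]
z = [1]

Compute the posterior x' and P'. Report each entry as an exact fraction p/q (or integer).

x̄ = F·x = [-4, 15, -8]
P̄ = F·P·Fᵀ + Q = [23 -21 -11; -21 76 -41; -11 -41 60]
y = z − H·x̄ = [14]
S = H·P̄·Hᵀ + R = [195]
K = P̄·Hᵀ·S⁻¹ = [10/39; -21/65; -7/39]
x' = x̄ + K·y = [-16/39, 681/65, -410/39]
P' = (I − K·H)·P̄ = [397/39 -63/13 -79/39; -63/13 3617/65 -680/13; -79/39 -680/13 2095/39]

x' = [-16/39, 681/65, -410/39]
P' = [397/39 -63/13 -79/39; -63/13 3617/65 -680/13; -79/39 -680/13 2095/39]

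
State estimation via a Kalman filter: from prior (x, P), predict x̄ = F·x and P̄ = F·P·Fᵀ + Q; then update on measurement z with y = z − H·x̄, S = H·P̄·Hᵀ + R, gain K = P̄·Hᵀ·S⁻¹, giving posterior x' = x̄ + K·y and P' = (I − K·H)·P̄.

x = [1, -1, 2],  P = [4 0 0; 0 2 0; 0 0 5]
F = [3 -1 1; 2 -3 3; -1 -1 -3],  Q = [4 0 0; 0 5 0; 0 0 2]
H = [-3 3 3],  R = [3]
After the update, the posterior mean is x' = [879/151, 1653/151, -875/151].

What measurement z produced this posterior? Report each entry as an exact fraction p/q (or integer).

x̄ = F·x = [6, 11, -6]
P̄ = F·P·Fᵀ + Q = [47 45 -25; 45 84 -47; -25 -47 53]
S = H·P̄·Hᵀ + R = [453]
K = P̄·Hᵀ·S⁻¹ = [-27/151; -8/151; 31/151]
x' − x̄ = [-27/151, -8/151, 31/151] = K·y
y = (KᵀK)⁻¹·Kᵀ·(x' − x̄) = [1]
z = y + H·x̄ = [1] + [-3] = [-2]

z = [-2]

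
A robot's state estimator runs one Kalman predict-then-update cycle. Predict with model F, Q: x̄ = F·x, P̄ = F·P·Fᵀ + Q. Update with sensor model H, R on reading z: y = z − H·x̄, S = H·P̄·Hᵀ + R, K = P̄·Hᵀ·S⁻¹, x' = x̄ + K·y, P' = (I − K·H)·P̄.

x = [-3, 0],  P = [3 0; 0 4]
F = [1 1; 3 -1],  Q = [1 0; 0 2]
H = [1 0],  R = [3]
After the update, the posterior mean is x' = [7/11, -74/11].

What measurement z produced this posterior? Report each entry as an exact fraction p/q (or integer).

z = [2]

x̄ = F·x = [-3, -9]
P̄ = F·P·Fᵀ + Q = [8 5; 5 33]
S = H·P̄·Hᵀ + R = [11]
K = P̄·Hᵀ·S⁻¹ = [8/11; 5/11]
x' − x̄ = [40/11, 25/11] = K·y
y = (KᵀK)⁻¹·Kᵀ·(x' − x̄) = [5]
z = y + H·x̄ = [5] + [-3] = [2]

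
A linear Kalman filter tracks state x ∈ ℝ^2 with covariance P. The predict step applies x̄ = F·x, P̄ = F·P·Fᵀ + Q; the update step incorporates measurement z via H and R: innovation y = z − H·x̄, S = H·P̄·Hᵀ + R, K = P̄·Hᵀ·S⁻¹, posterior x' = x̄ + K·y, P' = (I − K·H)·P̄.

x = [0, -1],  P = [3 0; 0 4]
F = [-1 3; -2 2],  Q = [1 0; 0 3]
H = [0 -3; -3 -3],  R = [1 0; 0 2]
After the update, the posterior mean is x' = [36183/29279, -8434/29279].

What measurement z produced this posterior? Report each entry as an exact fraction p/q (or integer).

z = [1, -3]

x̄ = F·x = [-3, -2]
P̄ = F·P·Fᵀ + Q = [40 30; 30 31]
S = H·P̄·Hᵀ + R = [280 549; 549 1181]
K = P̄·Hᵀ·S⁻¹ = [9000/29279 -9390/29279; -9366/29279 -183/29279]
x' − x̄ = [124020/29279, 50124/29279] = K·y
y = (KᵀK)⁻¹·Kᵀ·(x' − x̄) = [-5, -18]
z = y + H·x̄ = [-5, -18] + [6, 15] = [1, -3]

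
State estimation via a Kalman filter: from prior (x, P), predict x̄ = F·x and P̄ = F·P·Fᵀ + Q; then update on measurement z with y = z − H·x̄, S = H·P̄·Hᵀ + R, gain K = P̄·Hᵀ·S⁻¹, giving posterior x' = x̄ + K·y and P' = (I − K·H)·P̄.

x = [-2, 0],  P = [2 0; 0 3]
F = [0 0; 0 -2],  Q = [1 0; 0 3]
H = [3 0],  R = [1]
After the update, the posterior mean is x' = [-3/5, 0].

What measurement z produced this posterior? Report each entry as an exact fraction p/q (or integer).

x̄ = F·x = [0, 0]
P̄ = F·P·Fᵀ + Q = [1 0; 0 15]
S = H·P̄·Hᵀ + R = [10]
K = P̄·Hᵀ·S⁻¹ = [3/10; 0]
x' − x̄ = [-3/5, 0] = K·y
y = (KᵀK)⁻¹·Kᵀ·(x' − x̄) = [-2]
z = y + H·x̄ = [-2] + [0] = [-2]

z = [-2]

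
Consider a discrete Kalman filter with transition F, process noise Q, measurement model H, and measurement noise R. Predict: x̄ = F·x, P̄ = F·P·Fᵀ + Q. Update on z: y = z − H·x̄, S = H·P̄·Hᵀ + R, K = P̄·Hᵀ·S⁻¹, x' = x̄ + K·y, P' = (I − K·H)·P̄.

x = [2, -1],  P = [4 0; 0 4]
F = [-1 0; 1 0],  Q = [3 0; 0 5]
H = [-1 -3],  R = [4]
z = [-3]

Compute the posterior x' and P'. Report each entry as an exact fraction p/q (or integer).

x̄ = F·x = [-2, 2]
P̄ = F·P·Fᵀ + Q = [7 -4; -4 9]
y = z − H·x̄ = [1]
S = H·P̄·Hᵀ + R = [68]
K = P̄·Hᵀ·S⁻¹ = [5/68; -23/68]
x' = x̄ + K·y = [-131/68, 113/68]
P' = (I − K·H)·P̄ = [451/68 -157/68; -157/68 83/68]

x' = [-131/68, 113/68]
P' = [451/68 -157/68; -157/68 83/68]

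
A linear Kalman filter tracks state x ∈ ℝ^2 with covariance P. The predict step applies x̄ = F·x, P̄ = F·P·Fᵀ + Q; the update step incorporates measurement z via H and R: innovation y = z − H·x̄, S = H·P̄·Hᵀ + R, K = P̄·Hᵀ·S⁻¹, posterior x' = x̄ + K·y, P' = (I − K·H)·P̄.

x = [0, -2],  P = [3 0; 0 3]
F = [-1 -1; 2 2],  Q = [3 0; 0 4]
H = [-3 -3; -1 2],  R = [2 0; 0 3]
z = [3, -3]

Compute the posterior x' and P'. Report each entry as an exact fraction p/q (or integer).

x̄ = F·x = [2, -4]
P̄ = F·P·Fᵀ + Q = [9 -12; -12 28]
y = z − H·x̄ = [-3, 7]
S = H·P̄·Hᵀ + R = [119 -105; -105 172]
K = P̄·Hᵀ·S⁻¹ = [-27/133 -6/19; -1116/9443 436/1349]
x' = x̄ + K·y = [53/133, -13060/9443]
P' = (I − K·H)·P̄ = [54/133 -36/133; -36/133 3300/9443]

x' = [53/133, -13060/9443]
P' = [54/133 -36/133; -36/133 3300/9443]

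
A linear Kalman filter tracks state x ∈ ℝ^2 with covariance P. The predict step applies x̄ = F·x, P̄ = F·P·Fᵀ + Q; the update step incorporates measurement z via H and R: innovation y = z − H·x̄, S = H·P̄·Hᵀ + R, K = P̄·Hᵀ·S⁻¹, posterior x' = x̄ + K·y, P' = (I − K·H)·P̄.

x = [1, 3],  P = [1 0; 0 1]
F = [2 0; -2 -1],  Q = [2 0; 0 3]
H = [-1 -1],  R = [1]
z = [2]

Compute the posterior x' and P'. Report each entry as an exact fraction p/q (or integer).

x̄ = F·x = [2, -5]
P̄ = F·P·Fᵀ + Q = [6 -4; -4 8]
y = z − H·x̄ = [-1]
S = H·P̄·Hᵀ + R = [7]
K = P̄·Hᵀ·S⁻¹ = [-2/7; -4/7]
x' = x̄ + K·y = [16/7, -31/7]
P' = (I − K·H)·P̄ = [38/7 -36/7; -36/7 40/7]

x' = [16/7, -31/7]
P' = [38/7 -36/7; -36/7 40/7]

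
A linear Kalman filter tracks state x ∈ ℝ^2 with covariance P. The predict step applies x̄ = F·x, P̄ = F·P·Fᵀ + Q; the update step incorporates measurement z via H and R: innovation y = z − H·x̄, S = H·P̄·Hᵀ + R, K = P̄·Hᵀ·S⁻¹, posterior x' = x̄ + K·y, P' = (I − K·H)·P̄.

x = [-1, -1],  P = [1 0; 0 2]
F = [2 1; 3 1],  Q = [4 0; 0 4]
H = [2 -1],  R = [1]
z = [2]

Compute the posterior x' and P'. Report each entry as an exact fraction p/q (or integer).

x' = [-1, -23/6]
P' = [4 15/2; 15/2 359/24]

x̄ = F·x = [-3, -4]
P̄ = F·P·Fᵀ + Q = [10 8; 8 15]
y = z − H·x̄ = [4]
S = H·P̄·Hᵀ + R = [24]
K = P̄·Hᵀ·S⁻¹ = [1/2; 1/24]
x' = x̄ + K·y = [-1, -23/6]
P' = (I − K·H)·P̄ = [4 15/2; 15/2 359/24]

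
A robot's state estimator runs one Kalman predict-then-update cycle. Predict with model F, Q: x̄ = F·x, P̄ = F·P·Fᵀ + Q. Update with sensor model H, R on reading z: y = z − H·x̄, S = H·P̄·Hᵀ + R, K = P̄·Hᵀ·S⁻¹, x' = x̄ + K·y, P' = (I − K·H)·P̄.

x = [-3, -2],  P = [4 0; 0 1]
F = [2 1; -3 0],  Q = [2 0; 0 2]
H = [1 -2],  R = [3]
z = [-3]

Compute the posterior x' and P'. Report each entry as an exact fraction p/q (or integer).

x' = [-619/270, 13/27]
P' = [641/270 22/27; 22/27 26/27]

x̄ = F·x = [-8, 9]
P̄ = F·P·Fᵀ + Q = [19 -24; -24 38]
y = z − H·x̄ = [23]
S = H·P̄·Hᵀ + R = [270]
K = P̄·Hᵀ·S⁻¹ = [67/270; -10/27]
x' = x̄ + K·y = [-619/270, 13/27]
P' = (I − K·H)·P̄ = [641/270 22/27; 22/27 26/27]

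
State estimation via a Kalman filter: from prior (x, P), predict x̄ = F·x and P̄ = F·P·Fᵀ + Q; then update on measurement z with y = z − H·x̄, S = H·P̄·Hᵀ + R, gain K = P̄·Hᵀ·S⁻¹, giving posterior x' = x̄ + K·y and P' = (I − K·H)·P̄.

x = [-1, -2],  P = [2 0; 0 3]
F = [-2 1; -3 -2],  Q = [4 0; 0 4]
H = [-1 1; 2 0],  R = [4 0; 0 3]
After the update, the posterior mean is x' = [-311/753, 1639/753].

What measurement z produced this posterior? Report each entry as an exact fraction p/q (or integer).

z = [2, -1]

x̄ = F·x = [0, 7]
P̄ = F·P·Fᵀ + Q = [15 6; 6 34]
S = H·P̄·Hᵀ + R = [41 -18; -18 63]
K = P̄·Hᵀ·S⁻¹ = [-3/251 356/753; 220/251 332/753]
x' − x̄ = [-311/753, -3632/753] = K·y
y = (KᵀK)⁻¹·Kᵀ·(x' − x̄) = [-5, -1]
z = y + H·x̄ = [-5, -1] + [7, 0] = [2, -1]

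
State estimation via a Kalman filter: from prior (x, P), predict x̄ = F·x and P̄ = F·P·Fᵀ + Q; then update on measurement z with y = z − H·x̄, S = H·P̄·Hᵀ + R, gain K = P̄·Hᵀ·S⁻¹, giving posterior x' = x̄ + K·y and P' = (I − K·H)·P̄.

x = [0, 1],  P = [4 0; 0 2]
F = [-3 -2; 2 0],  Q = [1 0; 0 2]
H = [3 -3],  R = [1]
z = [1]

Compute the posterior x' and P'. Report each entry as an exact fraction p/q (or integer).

x' = [-551/1000, -441/500]
P' = [2151/1000 1041/500; 1041/500 531/250]

x̄ = F·x = [-2, 0]
P̄ = F·P·Fᵀ + Q = [45 -24; -24 18]
y = z − H·x̄ = [7]
S = H·P̄·Hᵀ + R = [1000]
K = P̄·Hᵀ·S⁻¹ = [207/1000; -63/500]
x' = x̄ + K·y = [-551/1000, -441/500]
P' = (I − K·H)·P̄ = [2151/1000 1041/500; 1041/500 531/250]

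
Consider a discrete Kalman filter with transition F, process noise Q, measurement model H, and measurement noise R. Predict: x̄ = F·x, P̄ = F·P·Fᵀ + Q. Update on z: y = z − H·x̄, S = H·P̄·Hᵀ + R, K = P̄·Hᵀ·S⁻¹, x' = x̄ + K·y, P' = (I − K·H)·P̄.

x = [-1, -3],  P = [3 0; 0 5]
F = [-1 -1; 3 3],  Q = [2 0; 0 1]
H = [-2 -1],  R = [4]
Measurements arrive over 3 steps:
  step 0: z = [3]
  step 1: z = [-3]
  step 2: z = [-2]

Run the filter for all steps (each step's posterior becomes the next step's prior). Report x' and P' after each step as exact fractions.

step 0: x' = [80/21, -227/21], P' = [194/21 -404/21; -404/21 908/21]
step 1: x' = [89/27, -137/27], P' = [332/27 -704/27; -704/27 1580/27]
step 2: x' = [8/285, 22/15], P' = [1318/95 -148/5; -148/5 332/5]

step 0: x̄ = F·x = [4, -12]
step 0: P̄ = F·P·Fᵀ + Q = [10 -24; -24 73]
step 0: y = z − H·x̄ = [-1]
step 0: S = H·P̄·Hᵀ + R = [21]
step 0: K = P̄·Hᵀ·S⁻¹ = [4/21; -25/21]
step 0: x' = x̄ + K·y = [80/21, -227/21]
step 0: P' = (I − K·H)·P̄ = [194/21 -404/21; -404/21 908/21]
step 1: x̄ = F·x = [7, -21]
step 1: P̄ = F·P·Fᵀ + Q = [16 -42; -42 127]
step 1: y = z − H·x̄ = [-10]
step 1: S = H·P̄·Hᵀ + R = [27]
step 1: K = P̄·Hᵀ·S⁻¹ = [10/27; -43/27]
step 1: x' = x̄ + K·y = [89/27, -137/27]
step 1: P' = (I − K·H)·P̄ = [332/27 -704/27; -704/27 1580/27]
step 2: x̄ = F·x = [16/9, -16/3]
step 2: P̄ = F·P·Fᵀ + Q = [62/3 -56; -56 169]
step 2: y = z − H·x̄ = [-34/9]
step 2: S = H·P̄·Hᵀ + R = [95/3]
step 2: K = P̄·Hᵀ·S⁻¹ = [44/95; -9/5]
step 2: x' = x̄ + K·y = [8/285, 22/15]
step 2: P' = (I − K·H)·P̄ = [1318/95 -148/5; -148/5 332/5]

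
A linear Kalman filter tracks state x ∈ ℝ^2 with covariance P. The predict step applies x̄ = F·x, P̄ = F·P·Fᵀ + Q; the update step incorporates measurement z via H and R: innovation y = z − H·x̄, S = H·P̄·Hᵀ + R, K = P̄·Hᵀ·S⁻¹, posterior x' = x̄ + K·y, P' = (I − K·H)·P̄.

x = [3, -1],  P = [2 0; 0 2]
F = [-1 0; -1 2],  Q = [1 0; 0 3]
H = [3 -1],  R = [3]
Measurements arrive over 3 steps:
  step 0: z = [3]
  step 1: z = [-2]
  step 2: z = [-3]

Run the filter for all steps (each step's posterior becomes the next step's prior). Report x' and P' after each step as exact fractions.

step 0: x̄ = F·x = [-3, -5]
step 0: P̄ = F·P·Fᵀ + Q = [3 2; 2 13]
step 0: y = z − H·x̄ = [7]
step 0: S = H·P̄·Hᵀ + R = [31]
step 0: K = P̄·Hᵀ·S⁻¹ = [7/31; -7/31]
step 0: x' = x̄ + K·y = [-44/31, -204/31]
step 0: P' = (I − K·H)·P̄ = [44/31 111/31; 111/31 354/31]
step 1: x̄ = F·x = [44/31, -364/31]
step 1: P̄ = F·P·Fᵀ + Q = [75/31 -178/31; -178/31 1109/31]
step 1: y = z − H·x̄ = [-18]
step 1: S = H·P̄·Hᵀ + R = [95]
step 1: K = P̄·Hᵀ·S⁻¹ = [13/95; -53/95]
step 1: x' = x̄ + K·y = [-3074/2945, -5006/2945]
step 1: P' = (I − K·H)·P̄ = [1886/2945 4449/2945; 4449/2945 18276/2945]
step 2: x̄ = F·x = [3074/2945, -6938/2945]
step 2: P̄ = F·P·Fᵀ + Q = [4831/2945 -7012/2945; -7012/2945 66029/2945]
step 2: y = z − H·x̄ = [-4999/589]
step 2: S = H·P̄·Hᵀ + R = [32083/589]
step 2: K = P̄·Hᵀ·S⁻¹ = [4301/32083; -17413/32083]
step 2: x' = x̄ + K·y = [-15077/160415, 361029/160415]
step 2: P' = (I − K·H)·P̄ = [106112/160415 253821/160415; 253821/160415 1022658/160415]

step 0: x' = [-44/31, -204/31], P' = [44/31 111/31; 111/31 354/31]
step 1: x' = [-3074/2945, -5006/2945], P' = [1886/2945 4449/2945; 4449/2945 18276/2945]
step 2: x' = [-15077/160415, 361029/160415], P' = [106112/160415 253821/160415; 253821/160415 1022658/160415]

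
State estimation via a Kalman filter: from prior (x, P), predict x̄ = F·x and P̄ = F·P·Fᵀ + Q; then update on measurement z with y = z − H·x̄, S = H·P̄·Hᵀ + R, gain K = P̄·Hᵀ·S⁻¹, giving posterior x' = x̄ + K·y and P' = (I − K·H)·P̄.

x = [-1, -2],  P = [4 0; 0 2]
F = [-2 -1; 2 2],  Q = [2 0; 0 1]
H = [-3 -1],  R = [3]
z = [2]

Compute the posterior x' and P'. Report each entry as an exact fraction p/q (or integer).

x̄ = F·x = [4, -6]
P̄ = F·P·Fᵀ + Q = [20 -20; -20 25]
y = z − H·x̄ = [8]
S = H·P̄·Hᵀ + R = [88]
K = P̄·Hᵀ·S⁻¹ = [-5/11; 35/88]
x' = x̄ + K·y = [4/11, -31/11]
P' = (I − K·H)·P̄ = [20/11 -45/11; -45/11 975/88]

x' = [4/11, -31/11]
P' = [20/11 -45/11; -45/11 975/88]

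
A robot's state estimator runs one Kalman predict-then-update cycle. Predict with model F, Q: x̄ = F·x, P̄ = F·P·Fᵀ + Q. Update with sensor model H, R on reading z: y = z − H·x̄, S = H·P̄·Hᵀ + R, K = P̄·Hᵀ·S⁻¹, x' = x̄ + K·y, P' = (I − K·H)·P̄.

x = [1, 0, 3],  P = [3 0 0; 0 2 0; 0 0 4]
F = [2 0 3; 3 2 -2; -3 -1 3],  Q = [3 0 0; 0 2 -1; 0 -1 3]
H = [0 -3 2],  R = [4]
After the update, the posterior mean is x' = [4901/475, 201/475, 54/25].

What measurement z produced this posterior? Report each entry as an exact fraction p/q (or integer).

x̄ = F·x = [11, -3, 6]
P̄ = F·P·Fᵀ + Q = [51 -6 18; -6 53 -56; 18 -56 68]
S = H·P̄·Hᵀ + R = [1425]
K = P̄·Hᵀ·S⁻¹ = [18/475; -271/1425; 16/75]
x' − x̄ = [-324/475, 1626/475, -96/25] = K·y
y = (KᵀK)⁻¹·Kᵀ·(x' − x̄) = [-18]
z = y + H·x̄ = [-18] + [21] = [3]

z = [3]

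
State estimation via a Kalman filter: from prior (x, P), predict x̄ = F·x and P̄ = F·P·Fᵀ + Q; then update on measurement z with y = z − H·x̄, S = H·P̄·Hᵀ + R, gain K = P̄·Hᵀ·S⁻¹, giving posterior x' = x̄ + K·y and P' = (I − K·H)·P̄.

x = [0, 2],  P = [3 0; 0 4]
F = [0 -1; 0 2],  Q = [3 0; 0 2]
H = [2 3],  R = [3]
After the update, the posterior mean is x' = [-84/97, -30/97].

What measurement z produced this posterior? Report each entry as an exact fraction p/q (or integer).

z = [-3]

x̄ = F·x = [-2, 4]
P̄ = F·P·Fᵀ + Q = [7 -8; -8 18]
S = H·P̄·Hᵀ + R = [97]
K = P̄·Hᵀ·S⁻¹ = [-10/97; 38/97]
x' − x̄ = [110/97, -418/97] = K·y
y = (KᵀK)⁻¹·Kᵀ·(x' − x̄) = [-11]
z = y + H·x̄ = [-11] + [8] = [-3]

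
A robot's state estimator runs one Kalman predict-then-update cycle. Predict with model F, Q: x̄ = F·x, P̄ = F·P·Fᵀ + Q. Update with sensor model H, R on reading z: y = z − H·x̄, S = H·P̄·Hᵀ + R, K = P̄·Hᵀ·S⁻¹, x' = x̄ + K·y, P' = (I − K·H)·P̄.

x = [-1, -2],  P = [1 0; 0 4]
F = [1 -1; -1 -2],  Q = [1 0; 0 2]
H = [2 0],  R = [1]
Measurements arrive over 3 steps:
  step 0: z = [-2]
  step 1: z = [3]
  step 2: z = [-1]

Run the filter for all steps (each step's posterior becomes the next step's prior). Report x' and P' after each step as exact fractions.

step 0: x̄ = F·x = [1, 5]
step 0: P̄ = F·P·Fᵀ + Q = [6 7; 7 19]
step 0: y = z − H·x̄ = [-4]
step 0: S = H·P̄·Hᵀ + R = [25]
step 0: K = P̄·Hᵀ·S⁻¹ = [12/25; 14/25]
step 0: x' = x̄ + K·y = [-23/25, 69/25]
step 0: P' = (I − K·H)·P̄ = [6/25 7/25; 7/25 279/25]
step 1: x̄ = F·x = [-92/25, -23/5]
step 1: P̄ = F·P·Fᵀ + Q = [296/25 109/5; 109/5 48]
step 1: y = z − H·x̄ = [259/25]
step 1: S = H·P̄·Hᵀ + R = [1209/25]
step 1: K = P̄·Hᵀ·S⁻¹ = [592/1209; 1090/1209]
step 1: x' = x̄ + K·y = [1684/1209, 5731/1209]
step 1: P' = (I − K·H)·P̄ = [296/1209 545/1209; 545/1209 10508/1209]
step 2: x̄ = F·x = [-1349/403, -4382/403]
step 2: P̄ = F·P·Fᵀ + Q = [3641/403 6725/403; 6725/403 15642/403]
step 2: y = z − H·x̄ = [2295/403]
step 2: S = H·P̄·Hᵀ + R = [14967/403]
step 2: K = P̄·Hᵀ·S⁻¹ = [7282/14967; 13450/14967]
step 2: x' = x̄ + K·y = [-959/1663, -9572/1663]
step 2: P' = (I − K·H)·P̄ = [3641/14967 6725/14967; 6725/14967 132038/14967]

step 0: x' = [-23/25, 69/25], P' = [6/25 7/25; 7/25 279/25]
step 1: x' = [1684/1209, 5731/1209], P' = [296/1209 545/1209; 545/1209 10508/1209]
step 2: x' = [-959/1663, -9572/1663], P' = [3641/14967 6725/14967; 6725/14967 132038/14967]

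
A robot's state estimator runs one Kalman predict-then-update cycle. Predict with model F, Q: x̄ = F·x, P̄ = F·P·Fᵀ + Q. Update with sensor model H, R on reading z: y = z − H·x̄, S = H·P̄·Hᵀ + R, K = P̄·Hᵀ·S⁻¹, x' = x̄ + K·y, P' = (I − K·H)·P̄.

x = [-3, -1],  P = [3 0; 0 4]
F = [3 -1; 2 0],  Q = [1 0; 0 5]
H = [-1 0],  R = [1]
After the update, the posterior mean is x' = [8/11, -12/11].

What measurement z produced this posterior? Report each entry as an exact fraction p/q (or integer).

x̄ = F·x = [-8, -6]
P̄ = F·P·Fᵀ + Q = [32 18; 18 17]
S = H·P̄·Hᵀ + R = [33]
K = P̄·Hᵀ·S⁻¹ = [-32/33; -6/11]
x' − x̄ = [96/11, 54/11] = K·y
y = (KᵀK)⁻¹·Kᵀ·(x' − x̄) = [-9]
z = y + H·x̄ = [-9] + [8] = [-1]

z = [-1]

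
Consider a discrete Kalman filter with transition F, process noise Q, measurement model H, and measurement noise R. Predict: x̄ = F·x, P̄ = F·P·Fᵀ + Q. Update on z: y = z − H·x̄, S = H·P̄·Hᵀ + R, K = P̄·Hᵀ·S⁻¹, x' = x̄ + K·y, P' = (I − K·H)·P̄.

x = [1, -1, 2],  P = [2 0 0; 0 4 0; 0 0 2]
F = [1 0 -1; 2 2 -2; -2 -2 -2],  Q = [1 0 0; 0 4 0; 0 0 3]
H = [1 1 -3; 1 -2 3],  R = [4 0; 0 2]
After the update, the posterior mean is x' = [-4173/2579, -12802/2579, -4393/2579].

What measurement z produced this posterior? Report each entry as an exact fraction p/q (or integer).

x̄ = F·x = [-1, -4, -4]
P̄ = F·P·Fᵀ + Q = [5 8 0; 8 36 -16; 0 -16 35]
S = H·P̄·Hᵀ + R = [472 -534; -534 626]
K = P̄·Hᵀ·S⁻¹ = [566/2579 875/5158; -554/2579 -934/2579; -647/2579 25/5158]
x' − x̄ = [-1594/2579, -2486/2579, 5923/2579] = K·y
y = (KᵀK)⁻¹·Kᵀ·(x' − x̄) = [-9, 8]
z = y + H·x̄ = [-9, 8] + [7, -5] = [-2, 3]

z = [-2, 3]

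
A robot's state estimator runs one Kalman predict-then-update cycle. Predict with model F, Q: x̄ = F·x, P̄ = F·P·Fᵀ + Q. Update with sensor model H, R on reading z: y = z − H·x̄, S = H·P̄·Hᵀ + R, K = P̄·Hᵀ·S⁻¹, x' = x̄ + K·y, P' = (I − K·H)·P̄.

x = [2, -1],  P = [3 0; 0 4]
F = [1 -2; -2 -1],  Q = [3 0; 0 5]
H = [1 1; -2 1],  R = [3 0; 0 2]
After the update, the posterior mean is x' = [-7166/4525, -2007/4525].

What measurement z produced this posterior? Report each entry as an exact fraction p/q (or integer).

z = [-2, 3]

x̄ = F·x = [4, -3]
P̄ = F·P·Fᵀ + Q = [22 2; 2 21]
S = H·P̄·Hᵀ + R = [50 -25; -25 103]
K = P̄·Hᵀ·S⁻¹ = [1422/4525 -60/181; 2794/4525 57/181]
x' − x̄ = [-25266/4525, 11568/4525] = K·y
y = (KᵀK)⁻¹·Kᵀ·(x' − x̄) = [-3, 14]
z = y + H·x̄ = [-3, 14] + [1, -11] = [-2, 3]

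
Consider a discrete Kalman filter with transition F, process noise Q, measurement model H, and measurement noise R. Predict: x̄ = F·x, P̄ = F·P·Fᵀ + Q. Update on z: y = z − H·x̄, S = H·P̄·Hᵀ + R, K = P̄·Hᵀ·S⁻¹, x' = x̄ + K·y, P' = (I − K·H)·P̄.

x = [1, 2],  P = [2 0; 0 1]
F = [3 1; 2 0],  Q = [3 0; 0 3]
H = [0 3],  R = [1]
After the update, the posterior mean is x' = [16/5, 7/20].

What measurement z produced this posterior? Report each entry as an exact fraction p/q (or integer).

x̄ = F·x = [5, 2]
P̄ = F·P·Fᵀ + Q = [22 12; 12 11]
S = H·P̄·Hᵀ + R = [100]
K = P̄·Hᵀ·S⁻¹ = [9/25; 33/100]
x' − x̄ = [-9/5, -33/20] = K·y
y = (KᵀK)⁻¹·Kᵀ·(x' − x̄) = [-5]
z = y + H·x̄ = [-5] + [6] = [1]

z = [1]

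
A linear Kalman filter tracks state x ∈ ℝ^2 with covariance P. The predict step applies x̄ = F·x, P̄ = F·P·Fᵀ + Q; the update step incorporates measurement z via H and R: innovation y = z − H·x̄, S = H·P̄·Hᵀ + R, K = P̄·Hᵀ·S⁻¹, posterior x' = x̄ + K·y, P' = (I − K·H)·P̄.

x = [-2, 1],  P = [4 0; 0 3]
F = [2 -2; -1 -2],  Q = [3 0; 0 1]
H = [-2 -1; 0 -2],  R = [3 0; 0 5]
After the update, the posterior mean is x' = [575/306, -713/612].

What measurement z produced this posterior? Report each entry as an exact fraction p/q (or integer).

x̄ = F·x = [-6, 0]
P̄ = F·P·Fᵀ + Q = [31 4; 4 17]
S = H·P̄·Hᵀ + R = [160 50; 50 73]
K = P̄·Hᵀ·S⁻¹ = [-2209/4590 101/459; -25/1836 -419/918]
x' − x̄ = [2411/306, -713/612] = K·y
y = (KᵀK)⁻¹·Kᵀ·(x' − x̄) = [-15, 3]
z = y + H·x̄ = [-15, 3] + [12, 0] = [-3, 3]

z = [-3, 3]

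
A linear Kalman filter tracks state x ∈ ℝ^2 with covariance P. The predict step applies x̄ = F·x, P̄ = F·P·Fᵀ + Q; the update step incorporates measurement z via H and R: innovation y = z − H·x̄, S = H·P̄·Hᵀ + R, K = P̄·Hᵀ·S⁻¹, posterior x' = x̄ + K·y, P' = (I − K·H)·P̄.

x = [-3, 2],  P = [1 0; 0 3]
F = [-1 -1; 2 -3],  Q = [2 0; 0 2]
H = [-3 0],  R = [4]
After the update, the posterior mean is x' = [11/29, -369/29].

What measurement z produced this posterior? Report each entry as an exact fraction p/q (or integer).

z = [-1]

x̄ = F·x = [1, -12]
P̄ = F·P·Fᵀ + Q = [6 7; 7 33]
S = H·P̄·Hᵀ + R = [58]
K = P̄·Hᵀ·S⁻¹ = [-9/29; -21/58]
x' − x̄ = [-18/29, -21/29] = K·y
y = (KᵀK)⁻¹·Kᵀ·(x' − x̄) = [2]
z = y + H·x̄ = [2] + [-3] = [-1]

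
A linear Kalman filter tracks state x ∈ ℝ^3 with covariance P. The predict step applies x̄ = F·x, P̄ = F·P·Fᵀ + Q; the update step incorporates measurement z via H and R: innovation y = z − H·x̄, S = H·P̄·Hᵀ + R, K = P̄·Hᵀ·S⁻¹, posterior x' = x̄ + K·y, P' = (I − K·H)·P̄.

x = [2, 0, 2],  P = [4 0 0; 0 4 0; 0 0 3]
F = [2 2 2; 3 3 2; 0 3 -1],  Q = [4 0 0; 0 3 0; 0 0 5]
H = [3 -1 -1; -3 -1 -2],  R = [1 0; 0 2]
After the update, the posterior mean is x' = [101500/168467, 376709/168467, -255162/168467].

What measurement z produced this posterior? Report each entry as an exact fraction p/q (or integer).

z = [1, -1]

x̄ = F·x = [8, 10, -2]
P̄ = F·P·Fᵀ + Q = [48 60 18; 60 87 30; 18 30 44]
S = H·P̄·Hᵀ + R = [156 -221; -221 1393]
K = P̄·Hᵀ·S⁻¹ = [38898/168467 -1758/12959; 15492/168467 -2853/12959; -65872/168467 -2404/12959]
x' − x̄ = [-1246236/168467, -1307961/168467, 81772/168467] = K·y
y = (KᵀK)⁻¹·Kᵀ·(x' − x̄) = [-15, 29]
z = y + H·x̄ = [-15, 29] + [16, -30] = [1, -1]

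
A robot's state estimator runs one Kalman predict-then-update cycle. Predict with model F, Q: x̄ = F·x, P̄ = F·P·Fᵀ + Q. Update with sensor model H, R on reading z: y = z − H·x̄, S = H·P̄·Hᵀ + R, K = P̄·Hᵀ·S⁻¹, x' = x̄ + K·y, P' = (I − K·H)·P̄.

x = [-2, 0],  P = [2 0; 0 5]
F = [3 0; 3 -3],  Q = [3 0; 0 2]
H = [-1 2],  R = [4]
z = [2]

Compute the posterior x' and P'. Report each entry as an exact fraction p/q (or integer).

x̄ = F·x = [-6, -6]
P̄ = F·P·Fᵀ + Q = [21 18; 18 65]
y = z − H·x̄ = [8]
S = H·P̄·Hᵀ + R = [213]
K = P̄·Hᵀ·S⁻¹ = [5/71; 112/213]
x' = x̄ + K·y = [-386/71, -382/213]
P' = (I − K·H)·P̄ = [1416/71 718/71; 718/71 1301/213]

x' = [-386/71, -382/213]
P' = [1416/71 718/71; 718/71 1301/213]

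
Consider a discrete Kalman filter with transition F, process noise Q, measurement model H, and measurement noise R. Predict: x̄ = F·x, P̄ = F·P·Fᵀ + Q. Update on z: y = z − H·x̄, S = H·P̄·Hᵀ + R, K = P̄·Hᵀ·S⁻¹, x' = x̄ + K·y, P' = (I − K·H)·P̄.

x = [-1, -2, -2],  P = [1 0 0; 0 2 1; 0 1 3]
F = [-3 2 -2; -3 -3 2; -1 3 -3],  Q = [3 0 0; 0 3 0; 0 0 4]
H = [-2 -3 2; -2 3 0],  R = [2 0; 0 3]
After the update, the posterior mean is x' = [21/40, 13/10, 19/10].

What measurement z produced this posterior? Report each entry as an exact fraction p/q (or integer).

x̄ = F·x = [3, 5, 1]
P̄ = F·P·Fᵀ + Q = [24 -5 21; -5 30 -18; 21 -18 32]
S = H·P̄·Hᵀ + R = [484 -366; -366 429]
K = P̄·Hᵀ·S⁻¹ = [-6399/24560 -4533/12280; -1097/6140 743/9210; -211/6140 -777/3070]
x' − x̄ = [-99/40, -37/10, 9/10] = K·y
y = (KᵀK)⁻¹·Kᵀ·(x' − x̄) = [18, -6]
z = y + H·x̄ = [18, -6] + [-19, 9] = [-1, 3]

z = [-1, 3]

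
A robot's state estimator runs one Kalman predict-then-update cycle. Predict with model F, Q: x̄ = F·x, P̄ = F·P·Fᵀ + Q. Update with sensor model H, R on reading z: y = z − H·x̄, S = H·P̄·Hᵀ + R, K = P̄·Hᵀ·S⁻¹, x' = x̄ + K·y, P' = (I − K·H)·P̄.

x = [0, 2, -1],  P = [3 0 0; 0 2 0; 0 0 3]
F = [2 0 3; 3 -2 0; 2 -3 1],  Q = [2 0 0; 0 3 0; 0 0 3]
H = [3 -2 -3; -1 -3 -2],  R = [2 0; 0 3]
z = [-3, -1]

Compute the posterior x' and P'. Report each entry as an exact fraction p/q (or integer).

x̄ = F·x = [-3, -4, -7]
P̄ = F·P·Fᵀ + Q = [41 18 21; 18 38 30; 21 30 36]
y = z − H·x̄ = [-23, -30]
S = H·P̄·Hᵀ + R = [613 522; 522 1082]
K = P̄·Hᵀ·S⁻¹ = [6963/27913 -13787/55826; -10480/195391 -29616/195391; -9042/195391 -57369/390782]
x' = x̄ + K·y = [-37083/27913, 49708/27913, -42748/27913]
P' = (I − K·H)·P̄ = [65823/55826 -41262/27913 111555/55826; -41262/27913 564826/195391 -658398/195391; 111555/55826 -658398/195391 1670805/390782]

x' = [-37083/27913, 49708/27913, -42748/27913]
P' = [65823/55826 -41262/27913 111555/55826; -41262/27913 564826/195391 -658398/195391; 111555/55826 -658398/195391 1670805/390782]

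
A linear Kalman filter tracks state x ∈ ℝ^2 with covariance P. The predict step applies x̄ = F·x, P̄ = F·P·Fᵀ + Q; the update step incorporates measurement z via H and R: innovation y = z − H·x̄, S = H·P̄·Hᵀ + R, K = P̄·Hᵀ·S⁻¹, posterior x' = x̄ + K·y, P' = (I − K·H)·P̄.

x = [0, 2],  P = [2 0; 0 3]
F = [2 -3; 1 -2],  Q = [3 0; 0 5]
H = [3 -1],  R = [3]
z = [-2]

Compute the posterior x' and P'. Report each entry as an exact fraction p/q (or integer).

x' = [-36/29, -91/58]
P' = [44/29 195/58; 195/58 2199/232]

x̄ = F·x = [-6, -4]
P̄ = F·P·Fᵀ + Q = [38 22; 22 19]
y = z − H·x̄ = [12]
S = H·P̄·Hᵀ + R = [232]
K = P̄·Hᵀ·S⁻¹ = [23/58; 47/232]
x' = x̄ + K·y = [-36/29, -91/58]
P' = (I − K·H)·P̄ = [44/29 195/58; 195/58 2199/232]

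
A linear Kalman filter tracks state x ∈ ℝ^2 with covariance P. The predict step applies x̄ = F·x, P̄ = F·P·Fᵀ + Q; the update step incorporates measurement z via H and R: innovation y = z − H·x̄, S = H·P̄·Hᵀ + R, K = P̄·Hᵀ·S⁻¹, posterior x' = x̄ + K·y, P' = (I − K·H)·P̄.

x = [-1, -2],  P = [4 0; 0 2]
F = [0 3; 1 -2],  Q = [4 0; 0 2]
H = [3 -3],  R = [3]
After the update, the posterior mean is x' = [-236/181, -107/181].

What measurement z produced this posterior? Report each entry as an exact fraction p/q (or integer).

x̄ = F·x = [-6, 3]
P̄ = F·P·Fᵀ + Q = [22 -12; -12 14]
S = H·P̄·Hᵀ + R = [543]
K = P̄·Hᵀ·S⁻¹ = [34/181; -26/181]
x' − x̄ = [850/181, -650/181] = K·y
y = (KᵀK)⁻¹·Kᵀ·(x' − x̄) = [25]
z = y + H·x̄ = [25] + [-27] = [-2]

z = [-2]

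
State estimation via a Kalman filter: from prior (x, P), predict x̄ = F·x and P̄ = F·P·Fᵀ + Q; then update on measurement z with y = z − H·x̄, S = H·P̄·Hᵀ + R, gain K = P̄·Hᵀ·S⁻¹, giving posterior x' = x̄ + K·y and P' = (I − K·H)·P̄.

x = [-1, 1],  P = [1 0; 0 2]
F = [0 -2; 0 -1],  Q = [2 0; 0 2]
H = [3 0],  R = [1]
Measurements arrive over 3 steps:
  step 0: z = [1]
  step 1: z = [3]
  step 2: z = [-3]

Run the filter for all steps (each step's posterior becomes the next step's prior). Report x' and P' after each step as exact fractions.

step 0: x̄ = F·x = [-2, -1]
step 0: P̄ = F·P·Fᵀ + Q = [10 4; 4 4]
step 0: y = z − H·x̄ = [7]
step 0: S = H·P̄·Hᵀ + R = [91]
step 0: K = P̄·Hᵀ·S⁻¹ = [30/91; 12/91]
step 0: x' = x̄ + K·y = [4/13, -1/13]
step 0: P' = (I − K·H)·P̄ = [10/91 4/91; 4/91 220/91]
step 1: x̄ = F·x = [2/13, 1/13]
step 1: P̄ = F·P·Fᵀ + Q = [1062/91 440/91; 440/91 402/91]
step 1: y = z − H·x̄ = [33/13]
step 1: S = H·P̄·Hᵀ + R = [9649/91]
step 1: K = P̄·Hᵀ·S⁻¹ = [3186/9649; 1320/9649]
step 1: x' = x̄ + K·y = [9572/9649, 4093/9649]
step 1: P' = (I − K·H)·P̄ = [1062/9649 440/9649; 440/9649 23478/9649]
step 2: x̄ = F·x = [-8186/9649, -4093/9649]
step 2: P̄ = F·P·Fᵀ + Q = [113210/9649 46956/9649; 46956/9649 42776/9649]
step 2: y = z − H·x̄ = [-4389/9649]
step 2: S = H·P̄·Hᵀ + R = [1028539/9649]
step 2: K = P̄·Hᵀ·S⁻¹ = [339630/1028539; 140868/1028539]
step 2: x' = x̄ + K·y = [-1027076/1028539, -500371/1028539]
step 2: P' = (I − K·H)·P̄ = [113210/1028539 46956/1028539; 46956/1028539 2503160/1028539]

step 0: x' = [4/13, -1/13], P' = [10/91 4/91; 4/91 220/91]
step 1: x' = [9572/9649, 4093/9649], P' = [1062/9649 440/9649; 440/9649 23478/9649]
step 2: x' = [-1027076/1028539, -500371/1028539], P' = [113210/1028539 46956/1028539; 46956/1028539 2503160/1028539]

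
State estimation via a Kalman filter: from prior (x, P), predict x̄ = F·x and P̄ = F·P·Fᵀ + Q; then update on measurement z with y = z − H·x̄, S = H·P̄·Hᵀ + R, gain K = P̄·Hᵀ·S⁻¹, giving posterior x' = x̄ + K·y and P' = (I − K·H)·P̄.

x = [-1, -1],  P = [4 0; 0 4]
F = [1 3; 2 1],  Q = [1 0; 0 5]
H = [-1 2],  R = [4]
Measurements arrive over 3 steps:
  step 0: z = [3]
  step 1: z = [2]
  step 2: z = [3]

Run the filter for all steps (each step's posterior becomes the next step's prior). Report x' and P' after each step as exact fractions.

step 0: x' = [-53/13, -9/13], P' = [2664/65 266/13; 266/13 145/13]
step 1: x' = [54512/9173, 35549/9173], P' = [365210/9173 198997/9173; 198997/9173 233475/18346]
step 2: x' = [34699747/4877941, 25068657/4877941], P' = [210849044/4877941 114737404/4877941; 114737404/4877941 66829700/4877941]

step 0: x̄ = F·x = [-4, -3]
step 0: P̄ = F·P·Fᵀ + Q = [41 20; 20 25]
step 0: y = z − H·x̄ = [5]
step 0: S = H·P̄·Hᵀ + R = [65]
step 0: K = P̄·Hᵀ·S⁻¹ = [-1/65; 6/13]
step 0: x' = x̄ + K·y = [-53/13, -9/13]
step 0: P' = (I − K·H)·P̄ = [2664/65 266/13; 266/13 145/13]
step 1: x̄ = F·x = [-80/13, -115/13]
step 1: P̄ = F·P·Fᵀ + Q = [17234/65 16813/65; 16813/65 17026/65]
step 1: y = z − H·x̄ = [176/13]
step 1: S = H·P̄·Hᵀ + R = [18346/65]
step 1: K = P̄·Hᵀ·S⁻¹ = [8196/9173; 17239/18346]
step 1: x' = x̄ + K·y = [54512/9173, 35549/9173]
step 1: P' = (I − K·H)·P̄ = [365210/9173 198997/9173; 198997/9173 233475/18346]
step 2: x̄ = F·x = [161159/9173, 144573/9173]
step 2: P̄ = F·P·Fᵀ + Q = [5238005/18346 4947223/18346; 4947223/18346 4838861/18346]
step 2: y = z − H·x̄ = [-100468/9173]
step 2: S = H·P̄·Hᵀ + R = [4877941/18346]
step 2: K = P̄·Hᵀ·S⁻¹ = [4656441/4877941; 4730499/4877941]
step 2: x' = x̄ + K·y = [34699747/4877941, 25068657/4877941]
step 2: P' = (I − K·H)·P̄ = [210849044/4877941 114737404/4877941; 114737404/4877941 66829700/4877941]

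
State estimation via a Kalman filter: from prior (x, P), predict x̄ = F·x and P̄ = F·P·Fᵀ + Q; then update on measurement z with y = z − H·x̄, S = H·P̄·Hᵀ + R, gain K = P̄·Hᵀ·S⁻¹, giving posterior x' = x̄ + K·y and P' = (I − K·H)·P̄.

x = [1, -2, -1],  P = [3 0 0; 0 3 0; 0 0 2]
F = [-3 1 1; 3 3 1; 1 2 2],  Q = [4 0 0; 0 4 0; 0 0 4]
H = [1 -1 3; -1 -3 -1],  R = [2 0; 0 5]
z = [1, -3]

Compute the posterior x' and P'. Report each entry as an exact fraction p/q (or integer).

x̄ = F·x = [-6, -4, -5]
P̄ = F·P·Fᵀ + Q = [36 -16 1; -16 60 31; 1 31 27]
y = z − H·x̄ = [18, -26]
S = H·P̄·Hᵀ + R = [193 -157; -157 700]
K = P̄·Hᵀ·S⁻¹ = [1219/3347 326/3347; -18715/110451 -34966/110451; 16703/110451 -15346/110451]
x' = x̄ + K·y = [-6616/3347, 130442/110451, 147395/110451]
P' = (I − K·H)·P̄ = [49861/3347 -10705/3347 -19376/3347; -10705/3347 126845/110451 147560/110451; -19376/3347 147560/110451 273458/110451]

x' = [-6616/3347, 130442/110451, 147395/110451]
P' = [49861/3347 -10705/3347 -19376/3347; -10705/3347 126845/110451 147560/110451; -19376/3347 147560/110451 273458/110451]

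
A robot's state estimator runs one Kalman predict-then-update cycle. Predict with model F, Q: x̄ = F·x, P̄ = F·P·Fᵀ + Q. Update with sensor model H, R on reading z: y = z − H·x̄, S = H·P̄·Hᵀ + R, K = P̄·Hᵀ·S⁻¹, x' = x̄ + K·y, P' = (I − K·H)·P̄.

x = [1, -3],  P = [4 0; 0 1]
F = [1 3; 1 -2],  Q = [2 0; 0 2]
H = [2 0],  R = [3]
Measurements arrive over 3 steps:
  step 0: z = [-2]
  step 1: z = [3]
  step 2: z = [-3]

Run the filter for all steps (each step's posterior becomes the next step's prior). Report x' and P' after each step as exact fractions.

step 0: x̄ = F·x = [-8, 7]
step 0: P̄ = F·P·Fᵀ + Q = [15 -2; -2 10]
step 0: y = z − H·x̄ = [14]
step 0: S = H·P̄·Hᵀ + R = [63]
step 0: K = P̄·Hᵀ·S⁻¹ = [10/21; -4/63]
step 0: x' = x̄ + K·y = [-4/3, 55/9]
step 0: P' = (I − K·H)·P̄ = [5/7 -2/21; -2/21 614/63]
step 1: x̄ = F·x = [17, -122/9]
step 1: P̄ = F·P·Fᵀ + Q = [629/7 -405/7; -405/7 2651/63]
step 1: y = z − H·x̄ = [-31]
step 1: S = H·P̄·Hᵀ + R = [2537/7]
step 1: K = P̄·Hᵀ·S⁻¹ = [1258/2537; -810/2537]
step 1: x' = x̄ + K·y = [4131/2537, -83524/22833]
step 1: P' = (I − K·H)·P̄ = [1887/2537 -1215/2537; -1215/2537 117241/22833]
step 2: x̄ = F·x = [-71131/7611, 204227/22833]
step 2: P̄ = F·P·Fᵀ + Q = [116912/2537 -232466/7611; -232466/7611 575353/22833]
step 2: y = z − H·x̄ = [119429/7611]
step 2: S = H·P̄·Hᵀ + R = [475259/2537]
step 2: K = P̄·Hᵀ·S⁻¹ = [233824/475259; -464932/1425777]
step 2: x' = x̄ + K·y = [-772603/475259, 16371445/4277331]
step 2: P' = (I − K·H)·P̄ = [350736/475259 -232466/475259; -232466/475259 22577819/4277331]

step 0: x' = [-4/3, 55/9], P' = [5/7 -2/21; -2/21 614/63]
step 1: x' = [4131/2537, -83524/22833], P' = [1887/2537 -1215/2537; -1215/2537 117241/22833]
step 2: x' = [-772603/475259, 16371445/4277331], P' = [350736/475259 -232466/475259; -232466/475259 22577819/4277331]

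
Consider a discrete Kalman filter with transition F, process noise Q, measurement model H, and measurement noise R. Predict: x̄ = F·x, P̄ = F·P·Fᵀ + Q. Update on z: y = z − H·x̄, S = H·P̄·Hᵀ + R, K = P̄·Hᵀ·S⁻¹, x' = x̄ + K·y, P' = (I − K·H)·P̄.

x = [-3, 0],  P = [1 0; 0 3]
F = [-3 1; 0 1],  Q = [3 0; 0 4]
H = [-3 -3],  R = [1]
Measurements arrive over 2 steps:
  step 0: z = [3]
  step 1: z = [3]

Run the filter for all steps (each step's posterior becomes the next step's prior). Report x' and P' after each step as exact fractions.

step 0: x̄ = F·x = [9, 0]
step 0: P̄ = F·P·Fᵀ + Q = [15 3; 3 7]
step 0: y = z − H·x̄ = [30]
step 0: S = H·P̄·Hᵀ + R = [253]
step 0: K = P̄·Hᵀ·S⁻¹ = [-54/253; -30/253]
step 0: x' = x̄ + K·y = [657/253, -900/253]
step 0: P' = (I − K·H)·P̄ = [879/253 -861/253; -861/253 871/253]
step 1: x̄ = F·x = [-261/23, -900/253]
step 1: P̄ = F·P·Fᵀ + Q = [1337/23 314/23; 314/23 1883/253]
step 1: y = z − H·x̄ = [-10554/253]
step 1: S = H·P̄·Hᵀ + R = [211735/253]
step 1: K = P̄·Hᵀ·S⁻¹ = [-54483/211735; -16011/211735]
step 1: x' = x̄ + K·y = [-129951/211735, -85302/211735]
step 1: P' = (I − K·H)·P̄ = [575452/211735 -557291/211735; -557291/211735 562628/211735]

step 0: x' = [657/253, -900/253], P' = [879/253 -861/253; -861/253 871/253]
step 1: x' = [-129951/211735, -85302/211735], P' = [575452/211735 -557291/211735; -557291/211735 562628/211735]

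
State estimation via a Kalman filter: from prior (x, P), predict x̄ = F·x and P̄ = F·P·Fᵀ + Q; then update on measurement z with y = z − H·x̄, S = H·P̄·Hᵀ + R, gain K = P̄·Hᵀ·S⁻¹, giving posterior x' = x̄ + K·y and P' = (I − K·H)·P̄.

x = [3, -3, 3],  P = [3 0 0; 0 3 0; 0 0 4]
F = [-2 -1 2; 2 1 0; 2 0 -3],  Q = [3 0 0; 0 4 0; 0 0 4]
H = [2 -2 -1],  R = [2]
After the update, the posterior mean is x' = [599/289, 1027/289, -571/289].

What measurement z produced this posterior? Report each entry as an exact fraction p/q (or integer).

x̄ = F·x = [3, 3, -3]
P̄ = F·P·Fᵀ + Q = [34 -15 -36; -15 19 12; -36 12 52]
S = H·P̄·Hᵀ + R = [578]
K = P̄·Hᵀ·S⁻¹ = [67/289; -40/289; -74/289]
x' − x̄ = [-268/289, 160/289, 296/289] = K·y
y = (KᵀK)⁻¹·Kᵀ·(x' − x̄) = [-4]
z = y + H·x̄ = [-4] + [3] = [-1]

z = [-1]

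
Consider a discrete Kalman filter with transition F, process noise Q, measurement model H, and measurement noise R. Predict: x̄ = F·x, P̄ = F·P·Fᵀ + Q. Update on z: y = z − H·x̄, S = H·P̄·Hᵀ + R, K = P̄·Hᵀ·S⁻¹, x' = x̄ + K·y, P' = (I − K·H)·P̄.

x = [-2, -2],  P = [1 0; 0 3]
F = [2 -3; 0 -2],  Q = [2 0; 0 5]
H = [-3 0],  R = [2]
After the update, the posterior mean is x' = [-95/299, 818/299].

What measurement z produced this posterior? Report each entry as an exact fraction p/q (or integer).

x̄ = F·x = [2, 4]
P̄ = F·P·Fᵀ + Q = [33 18; 18 17]
S = H·P̄·Hᵀ + R = [299]
K = P̄·Hᵀ·S⁻¹ = [-99/299; -54/299]
x' − x̄ = [-693/299, -378/299] = K·y
y = (KᵀK)⁻¹·Kᵀ·(x' − x̄) = [7]
z = y + H·x̄ = [7] + [-6] = [1]

z = [1]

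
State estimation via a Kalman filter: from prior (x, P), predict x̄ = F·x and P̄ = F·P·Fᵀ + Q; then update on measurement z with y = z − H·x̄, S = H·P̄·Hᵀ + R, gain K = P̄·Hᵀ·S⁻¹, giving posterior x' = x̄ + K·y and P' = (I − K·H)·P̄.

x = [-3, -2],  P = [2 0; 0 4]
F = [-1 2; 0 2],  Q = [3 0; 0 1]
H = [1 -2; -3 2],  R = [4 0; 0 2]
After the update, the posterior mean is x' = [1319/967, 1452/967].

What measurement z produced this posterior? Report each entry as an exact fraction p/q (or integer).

x̄ = F·x = [-1, -4]
P̄ = F·P·Fᵀ + Q = [21 16; 16 17]
S = H·P̄·Hᵀ + R = [29 -3; -3 67]
K = P̄·Hᵀ·S⁻¹ = [-415/967 -466/967; -624/967 -230/967]
x' − x̄ = [2286/967, 5320/967] = K·y
y = (KᵀK)⁻¹·Kᵀ·(x' − x̄) = [-10, 4]
z = y + H·x̄ = [-10, 4] + [7, -5] = [-3, -1]

z = [-3, -1]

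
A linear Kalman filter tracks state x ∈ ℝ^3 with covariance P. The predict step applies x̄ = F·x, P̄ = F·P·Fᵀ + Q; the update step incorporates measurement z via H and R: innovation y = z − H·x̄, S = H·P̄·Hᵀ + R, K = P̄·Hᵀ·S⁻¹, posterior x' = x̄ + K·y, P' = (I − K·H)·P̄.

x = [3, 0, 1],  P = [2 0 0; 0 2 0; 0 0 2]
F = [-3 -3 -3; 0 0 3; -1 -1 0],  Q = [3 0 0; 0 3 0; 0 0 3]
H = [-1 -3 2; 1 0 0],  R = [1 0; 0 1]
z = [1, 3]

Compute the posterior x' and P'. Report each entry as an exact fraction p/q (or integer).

x̄ = F·x = [-12, 3, -3]
P̄ = F·P·Fᵀ + Q = [57 -18 12; -18 21 0; 12 0 7]
y = z − H·x̄ = [4, 15]
S = H·P̄·Hᵀ + R = [119 21; 21 58]
K = P̄·Hᵀ·S⁻¹ = [3/923 906/923; -2232/6461 -171/923; -136/6461 198/923]
x' = x̄ + K·y = [2526/923, -7500/6461, 863/6461]
P' = (I − K·H)·P̄ = [906/923 -171/923 198/923; -171/923 13695/6461 18828/6461; 198/923 18828/6461 28867/6461]

x' = [2526/923, -7500/6461, 863/6461]
P' = [906/923 -171/923 198/923; -171/923 13695/6461 18828/6461; 198/923 18828/6461 28867/6461]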